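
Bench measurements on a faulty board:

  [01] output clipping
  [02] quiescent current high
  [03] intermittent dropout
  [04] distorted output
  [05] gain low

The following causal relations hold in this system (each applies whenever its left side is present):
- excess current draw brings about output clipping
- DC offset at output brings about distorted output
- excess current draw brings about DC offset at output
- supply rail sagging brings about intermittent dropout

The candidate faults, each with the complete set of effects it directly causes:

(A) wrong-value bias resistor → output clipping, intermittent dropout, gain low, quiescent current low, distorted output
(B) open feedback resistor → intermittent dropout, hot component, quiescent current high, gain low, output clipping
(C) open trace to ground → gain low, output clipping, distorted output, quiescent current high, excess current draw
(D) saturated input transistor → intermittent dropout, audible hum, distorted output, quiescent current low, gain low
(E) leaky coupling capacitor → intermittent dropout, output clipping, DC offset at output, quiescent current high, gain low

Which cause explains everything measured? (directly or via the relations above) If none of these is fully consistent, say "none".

E

Per-candidate check:
(A) wrong-value bias resistor — fails on quiescent current high (predicts quiescent current low, not quiescent current high)
(B) open feedback resistor — output clipping match; quiescent current high match; intermittent dropout match; distorted output miss; gain low match
(C) open trace to ground — does not account for intermittent dropout
(D) saturated input transistor — output clipping miss; quiescent current high miss; intermittent dropout match; distorted output match; gain low match
(E) leaky coupling capacitor — output clipping match; quiescent current high match; intermittent dropout match; distorted output match (by DC offset at output → distorted output); gain low match
(E) is the only candidate with no mismatches.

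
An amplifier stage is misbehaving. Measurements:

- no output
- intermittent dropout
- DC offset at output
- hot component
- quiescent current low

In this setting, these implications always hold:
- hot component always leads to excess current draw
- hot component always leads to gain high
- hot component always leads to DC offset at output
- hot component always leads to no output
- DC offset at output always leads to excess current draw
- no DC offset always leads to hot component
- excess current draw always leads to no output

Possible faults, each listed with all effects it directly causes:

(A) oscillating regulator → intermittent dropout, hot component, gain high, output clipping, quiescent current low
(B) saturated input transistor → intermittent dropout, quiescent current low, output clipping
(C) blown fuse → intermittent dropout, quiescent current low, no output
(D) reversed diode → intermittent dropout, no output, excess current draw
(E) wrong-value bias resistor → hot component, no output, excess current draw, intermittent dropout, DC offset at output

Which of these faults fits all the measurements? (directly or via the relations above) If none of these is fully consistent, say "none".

Testing each hypothesis:
(A) oscillating regulator — no output + (via hot component → no output); intermittent dropout +; DC offset at output + (via hot component → DC offset at output); hot component +; quiescent current low +
(B) saturated input transistor — no output -; intermittent dropout +; DC offset at output -; hot component -; quiescent current low +
(C) blown fuse — no output +; intermittent dropout +; DC offset at output -; hot component -; quiescent current low +
(D) reversed diode — no output +; intermittent dropout +; DC offset at output -; hot component -; quiescent current low -
(E) wrong-value bias resistor — does not account for quiescent current low
(A) alone accounts for all the evidence.

A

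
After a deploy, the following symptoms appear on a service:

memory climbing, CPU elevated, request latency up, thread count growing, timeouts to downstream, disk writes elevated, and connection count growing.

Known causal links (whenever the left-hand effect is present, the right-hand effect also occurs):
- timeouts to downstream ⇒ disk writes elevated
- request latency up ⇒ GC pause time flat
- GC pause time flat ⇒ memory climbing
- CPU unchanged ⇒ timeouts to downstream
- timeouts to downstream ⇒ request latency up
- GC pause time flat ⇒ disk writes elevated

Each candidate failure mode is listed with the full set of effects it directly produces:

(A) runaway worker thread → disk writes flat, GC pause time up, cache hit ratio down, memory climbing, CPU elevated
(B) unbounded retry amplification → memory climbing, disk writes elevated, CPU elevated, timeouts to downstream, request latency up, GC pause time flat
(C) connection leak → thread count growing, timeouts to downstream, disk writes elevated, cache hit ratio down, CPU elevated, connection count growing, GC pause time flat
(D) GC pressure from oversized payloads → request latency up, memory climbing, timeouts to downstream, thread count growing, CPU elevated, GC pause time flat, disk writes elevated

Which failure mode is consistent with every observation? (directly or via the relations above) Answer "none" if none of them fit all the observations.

C

Testing each hypothesis:
(A) runaway worker thread — memory climbing yes; CPU elevated yes; request latency up NO; thread count growing NO; timeouts to downstream NO; disk writes elevated NO; connection count growing NO
(B) unbounded retry amplification — does not account for thread count growing, connection count growing
(C) connection leak — accounts for every observation (memory climbing via GC pause time flat → memory climbing)
(D) GC pressure from oversized payloads — does not account for connection count growing
(C) is the only candidate with no mismatches.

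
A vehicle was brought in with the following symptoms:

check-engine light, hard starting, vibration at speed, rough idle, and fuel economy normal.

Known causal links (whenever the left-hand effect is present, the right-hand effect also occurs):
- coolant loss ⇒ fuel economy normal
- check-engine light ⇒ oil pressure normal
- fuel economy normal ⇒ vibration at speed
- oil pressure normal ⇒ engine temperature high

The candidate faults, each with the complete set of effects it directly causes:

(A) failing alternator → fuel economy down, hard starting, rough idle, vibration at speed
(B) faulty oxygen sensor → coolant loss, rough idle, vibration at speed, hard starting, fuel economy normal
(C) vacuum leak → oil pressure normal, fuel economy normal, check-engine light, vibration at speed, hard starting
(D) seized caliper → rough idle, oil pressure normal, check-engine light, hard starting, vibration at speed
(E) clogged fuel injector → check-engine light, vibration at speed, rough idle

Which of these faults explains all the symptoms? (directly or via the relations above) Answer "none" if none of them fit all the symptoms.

none

Per-candidate check:
(A) failing alternator — check-engine light NO; hard starting yes; vibration at speed yes; rough idle yes; fuel economy normal NO
(B) faulty oxygen sensor — does not account for check-engine light
(C) vacuum leak — check-engine light yes; hard starting yes; vibration at speed yes; rough idle NO; fuel economy normal yes
(D) seized caliper — check-engine light yes; hard starting yes; vibration at speed yes; rough idle yes; fuel economy normal NO
(E) clogged fuel injector — does not account for hard starting, fuel economy normal
Every candidate fails on at least one observation.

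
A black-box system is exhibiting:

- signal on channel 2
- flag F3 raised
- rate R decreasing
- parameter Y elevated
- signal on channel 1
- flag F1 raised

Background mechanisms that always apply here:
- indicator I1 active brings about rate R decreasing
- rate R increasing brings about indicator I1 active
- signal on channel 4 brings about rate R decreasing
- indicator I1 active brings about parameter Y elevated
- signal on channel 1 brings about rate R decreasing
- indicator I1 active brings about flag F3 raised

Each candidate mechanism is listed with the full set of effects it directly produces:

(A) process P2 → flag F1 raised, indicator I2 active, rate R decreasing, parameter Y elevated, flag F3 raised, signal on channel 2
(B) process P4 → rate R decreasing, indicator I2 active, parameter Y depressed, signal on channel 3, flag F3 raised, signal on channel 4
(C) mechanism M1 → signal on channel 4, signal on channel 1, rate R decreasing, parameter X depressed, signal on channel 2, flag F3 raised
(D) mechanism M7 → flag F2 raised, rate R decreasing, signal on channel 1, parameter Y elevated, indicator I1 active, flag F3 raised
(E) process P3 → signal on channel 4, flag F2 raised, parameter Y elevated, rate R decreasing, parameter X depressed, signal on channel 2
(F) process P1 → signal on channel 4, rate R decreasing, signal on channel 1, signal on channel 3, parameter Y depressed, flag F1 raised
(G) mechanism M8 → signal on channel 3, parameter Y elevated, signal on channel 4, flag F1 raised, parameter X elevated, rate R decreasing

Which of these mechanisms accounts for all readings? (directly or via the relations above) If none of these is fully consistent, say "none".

For each candidate, compare predicted effects to what was observed:
(A) process P2 — signal on channel 2 +; flag F3 raised +; rate R decreasing +; parameter Y elevated +; signal on channel 1 -; flag F1 raised +
(B) process P4 — signal on channel 2 -; flag F3 raised +; rate R decreasing +; parameter Y elevated -; signal on channel 1 -; flag F1 raised -
(C) mechanism M1 — does not account for parameter Y elevated, flag F1 raised
(D) mechanism M7 — does not account for signal on channel 2, flag F1 raised
(E) process P3 — signal on channel 2 +; flag F3 raised -; rate R decreasing +; parameter Y elevated +; signal on channel 1 -; flag F1 raised -
(F) process P1 — signal on channel 2 -; flag F3 raised -; rate R decreasing +; parameter Y elevated -; signal on channel 1 +; flag F1 raised +
(G) mechanism M8 — signal on channel 2 -; flag F3 raised -; rate R decreasing +; parameter Y elevated +; signal on channel 1 -; flag F1 raised +
No candidate is consistent with all observations.

none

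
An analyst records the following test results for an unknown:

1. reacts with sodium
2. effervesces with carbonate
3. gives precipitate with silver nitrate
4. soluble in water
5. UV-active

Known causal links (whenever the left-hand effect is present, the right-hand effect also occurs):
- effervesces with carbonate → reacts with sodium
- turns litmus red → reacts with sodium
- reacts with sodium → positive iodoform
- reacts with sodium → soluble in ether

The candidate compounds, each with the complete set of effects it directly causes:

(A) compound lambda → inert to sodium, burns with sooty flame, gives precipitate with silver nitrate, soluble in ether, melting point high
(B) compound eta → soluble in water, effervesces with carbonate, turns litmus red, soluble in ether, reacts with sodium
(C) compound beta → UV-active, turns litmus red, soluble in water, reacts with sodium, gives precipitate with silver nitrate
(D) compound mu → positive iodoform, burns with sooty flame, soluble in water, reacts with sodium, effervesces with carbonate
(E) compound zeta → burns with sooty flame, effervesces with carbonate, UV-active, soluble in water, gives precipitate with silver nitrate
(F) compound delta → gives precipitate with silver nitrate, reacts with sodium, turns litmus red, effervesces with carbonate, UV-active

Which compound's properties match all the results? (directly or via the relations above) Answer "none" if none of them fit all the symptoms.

Testing each hypothesis:
(A) compound lambda — reacts with sodium -; effervesces with carbonate -; gives precipitate with silver nitrate +; soluble in water -; UV-active -
(B) compound eta — reacts with sodium +; effervesces with carbonate +; gives precipitate with silver nitrate -; soluble in water +; UV-active -
(C) compound beta — does not account for effervesces with carbonate
(D) compound mu — does not account for gives precipitate with silver nitrate, UV-active
(E) compound zeta — accounts for every observation (reacts with sodium via effervesces with carbonate → reacts with sodium)
(F) compound delta — does not account for soluble in water
(E) is the only candidate with no mismatches.

E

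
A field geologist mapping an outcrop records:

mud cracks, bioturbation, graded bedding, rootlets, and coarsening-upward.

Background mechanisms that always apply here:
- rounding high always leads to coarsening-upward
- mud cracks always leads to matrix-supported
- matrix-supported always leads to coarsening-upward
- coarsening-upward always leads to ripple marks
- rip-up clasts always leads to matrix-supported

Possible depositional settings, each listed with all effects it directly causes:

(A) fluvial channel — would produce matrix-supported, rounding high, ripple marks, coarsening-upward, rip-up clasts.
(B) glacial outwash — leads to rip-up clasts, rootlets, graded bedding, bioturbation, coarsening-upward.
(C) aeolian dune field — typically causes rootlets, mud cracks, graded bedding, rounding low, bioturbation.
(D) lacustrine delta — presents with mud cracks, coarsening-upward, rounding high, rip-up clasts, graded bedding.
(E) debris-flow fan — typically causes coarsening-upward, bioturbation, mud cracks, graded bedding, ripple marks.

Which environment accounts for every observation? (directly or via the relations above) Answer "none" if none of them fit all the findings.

For each candidate, compare predicted effects to what was observed:
(A) fluvial channel — mud cracks NO; bioturbation NO; graded bedding NO; rootlets NO; coarsening-upward yes
(B) glacial outwash — does not account for mud cracks
(C) aeolian dune field — mud cracks yes; bioturbation yes; graded bedding yes; rootlets yes; coarsening-upward yes (by mud cracks → matrix-supported → coarsening-upward)
(D) lacustrine delta — mud cracks yes; bioturbation NO; graded bedding yes; rootlets NO; coarsening-upward yes
(E) debris-flow fan — mud cracks yes; bioturbation yes; graded bedding yes; rootlets NO; coarsening-upward yes
(C) is the only candidate with no mismatches.

C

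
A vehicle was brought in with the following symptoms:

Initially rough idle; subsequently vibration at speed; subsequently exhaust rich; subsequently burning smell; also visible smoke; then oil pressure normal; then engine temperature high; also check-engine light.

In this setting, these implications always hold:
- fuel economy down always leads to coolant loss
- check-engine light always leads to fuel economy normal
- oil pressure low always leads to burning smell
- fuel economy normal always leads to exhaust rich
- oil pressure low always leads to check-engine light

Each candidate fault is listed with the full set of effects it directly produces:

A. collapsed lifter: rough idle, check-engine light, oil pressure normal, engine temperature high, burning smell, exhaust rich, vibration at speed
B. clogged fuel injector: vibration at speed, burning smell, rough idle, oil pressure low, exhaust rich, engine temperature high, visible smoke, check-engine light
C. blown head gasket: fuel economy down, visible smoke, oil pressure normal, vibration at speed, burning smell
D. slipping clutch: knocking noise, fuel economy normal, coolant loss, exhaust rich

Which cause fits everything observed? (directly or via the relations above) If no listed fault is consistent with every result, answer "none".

none

Checking each candidate against the observations:
(A) collapsed lifter — rough idle yes; vibration at speed yes; exhaust rich yes; burning smell yes; visible smoke NO; oil pressure normal yes; engine temperature high yes; check-engine light yes
(B) clogged fuel injector — rough idle yes; vibration at speed yes; exhaust rich yes; burning smell yes; visible smoke yes; oil pressure normal NO; engine temperature high yes; check-engine light yes
(C) blown head gasket — does not account for rough idle, exhaust rich, engine temperature high, check-engine light
(D) slipping clutch — rough idle NO; vibration at speed NO; exhaust rich yes; burning smell NO; visible smoke NO; oil pressure normal NO; engine temperature high NO; check-engine light NO
None of the listed candidates fits everything.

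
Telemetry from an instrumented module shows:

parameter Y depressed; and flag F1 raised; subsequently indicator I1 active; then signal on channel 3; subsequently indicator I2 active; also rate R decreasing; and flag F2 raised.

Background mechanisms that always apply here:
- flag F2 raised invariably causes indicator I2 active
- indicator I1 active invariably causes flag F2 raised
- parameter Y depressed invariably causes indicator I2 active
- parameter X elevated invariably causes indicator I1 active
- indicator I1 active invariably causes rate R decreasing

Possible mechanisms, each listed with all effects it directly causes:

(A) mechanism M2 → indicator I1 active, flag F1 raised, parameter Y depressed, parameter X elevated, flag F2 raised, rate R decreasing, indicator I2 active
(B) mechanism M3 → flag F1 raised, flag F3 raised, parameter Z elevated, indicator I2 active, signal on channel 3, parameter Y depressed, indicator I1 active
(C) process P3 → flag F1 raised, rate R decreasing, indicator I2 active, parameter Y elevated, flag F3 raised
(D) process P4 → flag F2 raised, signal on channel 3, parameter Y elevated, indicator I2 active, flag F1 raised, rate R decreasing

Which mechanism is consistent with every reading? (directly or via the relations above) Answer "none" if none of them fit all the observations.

B

Per-candidate check:
(A) mechanism M2 — does not account for signal on channel 3
(B) mechanism M3 — accounts for every observation (rate R decreasing by indicator I1 active → rate R decreasing)
(C) process P3 — fails on parameter Y depressed, indicator I1 active, signal on channel 3, flag F2 raised (predicts parameter Y elevated, not parameter Y depressed)
(D) process P4 — fails on parameter Y depressed, indicator I1 active (predicts parameter Y elevated, not parameter Y depressed)
Only (B) is consistent with every observation.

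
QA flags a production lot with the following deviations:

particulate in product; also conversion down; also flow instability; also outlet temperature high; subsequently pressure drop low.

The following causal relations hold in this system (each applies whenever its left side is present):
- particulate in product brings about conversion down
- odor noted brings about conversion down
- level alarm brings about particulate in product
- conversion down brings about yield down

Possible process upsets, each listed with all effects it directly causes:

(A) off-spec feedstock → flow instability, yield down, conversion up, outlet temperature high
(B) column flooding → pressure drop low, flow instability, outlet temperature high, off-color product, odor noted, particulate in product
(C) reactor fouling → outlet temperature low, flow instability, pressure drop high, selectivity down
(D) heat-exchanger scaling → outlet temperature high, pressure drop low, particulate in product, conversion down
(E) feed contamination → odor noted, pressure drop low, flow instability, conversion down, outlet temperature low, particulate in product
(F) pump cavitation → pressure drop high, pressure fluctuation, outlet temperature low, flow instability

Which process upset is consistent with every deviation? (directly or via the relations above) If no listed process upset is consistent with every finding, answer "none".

B

Testing each hypothesis:
(A) off-spec feedstock — fails on particulate in product, conversion down, pressure drop low (predicts conversion up, not conversion down)
(B) column flooding — accounts for every observation (conversion down via odor noted → conversion down)
(C) reactor fouling — particulate in product NO; conversion down NO; flow instability yes; outlet temperature high NO; pressure drop low NO
(D) heat-exchanger scaling — does not account for flow instability
(E) feed contamination — fails on outlet temperature high (predicts outlet temperature low, not outlet temperature high)
(F) pump cavitation — fails on particulate in product, conversion down, outlet temperature high, pressure drop low (predicts outlet temperature low, not outlet temperature high; predicts pressure drop high, not pressure drop low)
(B) is the only candidate with no mismatches.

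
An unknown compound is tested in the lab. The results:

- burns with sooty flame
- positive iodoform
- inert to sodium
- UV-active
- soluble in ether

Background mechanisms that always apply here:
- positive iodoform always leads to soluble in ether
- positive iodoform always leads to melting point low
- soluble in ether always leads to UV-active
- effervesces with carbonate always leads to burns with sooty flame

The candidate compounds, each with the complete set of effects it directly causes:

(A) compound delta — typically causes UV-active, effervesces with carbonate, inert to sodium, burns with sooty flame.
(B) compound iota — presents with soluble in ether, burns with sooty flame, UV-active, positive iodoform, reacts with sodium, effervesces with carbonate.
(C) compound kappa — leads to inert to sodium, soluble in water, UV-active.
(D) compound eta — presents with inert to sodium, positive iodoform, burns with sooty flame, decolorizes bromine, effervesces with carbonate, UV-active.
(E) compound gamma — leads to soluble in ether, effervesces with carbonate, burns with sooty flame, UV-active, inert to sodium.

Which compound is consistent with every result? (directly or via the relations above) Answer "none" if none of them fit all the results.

Checking each candidate against the observations:
(A) compound delta — does not account for positive iodoform, soluble in ether
(B) compound iota — burns with sooty flame ✓; positive iodoform ✓; inert to sodium ✗; UV-active ✓; soluble in ether ✓
(C) compound kappa — does not account for burns with sooty flame, positive iodoform, soluble in ether
(D) compound eta — accounts for every observation (soluble in ether via positive iodoform → soluble in ether)
(E) compound gamma — burns with sooty flame ✓; positive iodoform ✗; inert to sodium ✓; UV-active ✓; soluble in ether ✓
(D) alone accounts for all the evidence.

D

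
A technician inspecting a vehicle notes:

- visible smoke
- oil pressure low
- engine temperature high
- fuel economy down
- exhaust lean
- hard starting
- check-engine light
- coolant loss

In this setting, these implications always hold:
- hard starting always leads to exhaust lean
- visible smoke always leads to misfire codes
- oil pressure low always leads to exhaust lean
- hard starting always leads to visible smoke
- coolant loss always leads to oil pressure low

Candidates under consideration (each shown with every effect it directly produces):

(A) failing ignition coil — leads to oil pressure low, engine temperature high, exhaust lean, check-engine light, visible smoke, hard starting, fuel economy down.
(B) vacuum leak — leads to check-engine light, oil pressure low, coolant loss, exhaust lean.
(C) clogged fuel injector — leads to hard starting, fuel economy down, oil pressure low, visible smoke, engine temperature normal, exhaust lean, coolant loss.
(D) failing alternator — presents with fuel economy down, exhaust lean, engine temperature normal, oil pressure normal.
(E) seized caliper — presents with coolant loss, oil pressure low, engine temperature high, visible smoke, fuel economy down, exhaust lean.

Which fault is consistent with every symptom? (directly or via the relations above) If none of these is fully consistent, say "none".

Per-candidate check:
(A) failing ignition coil — visible smoke +; oil pressure low +; engine temperature high +; fuel economy down +; exhaust lean +; hard starting +; check-engine light +; coolant loss -
(B) vacuum leak — does not account for visible smoke, engine temperature high, fuel economy down, hard starting
(C) clogged fuel injector — fails on engine temperature high, check-engine light (predicts engine temperature normal, not engine temperature high)
(D) failing alternator — visible smoke -; oil pressure low -; engine temperature high -; fuel economy down +; exhaust lean +; hard starting -; check-engine light -; coolant loss -
(E) seized caliper — does not account for hard starting, check-engine light
None of the listed candidates fits everything.

none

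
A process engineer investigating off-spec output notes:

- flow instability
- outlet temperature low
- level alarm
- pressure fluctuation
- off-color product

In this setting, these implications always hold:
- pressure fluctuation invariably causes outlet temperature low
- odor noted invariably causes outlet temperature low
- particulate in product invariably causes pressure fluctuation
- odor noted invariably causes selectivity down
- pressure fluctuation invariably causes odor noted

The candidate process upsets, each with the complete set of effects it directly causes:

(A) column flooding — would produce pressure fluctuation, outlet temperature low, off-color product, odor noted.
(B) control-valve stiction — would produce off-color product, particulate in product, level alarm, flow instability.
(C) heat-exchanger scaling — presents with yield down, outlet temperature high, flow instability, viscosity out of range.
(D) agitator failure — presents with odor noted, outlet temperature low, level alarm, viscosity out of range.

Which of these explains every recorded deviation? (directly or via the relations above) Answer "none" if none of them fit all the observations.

B

Testing each hypothesis:
(A) column flooding — flow instability NO; outlet temperature low yes; level alarm NO; pressure fluctuation yes; off-color product yes
(B) control-valve stiction — flow instability yes; outlet temperature low yes (through particulate in product → pressure fluctuation → outlet temperature low); level alarm yes; pressure fluctuation yes (through particulate in product → pressure fluctuation); off-color product yes
(C) heat-exchanger scaling — flow instability yes; outlet temperature low NO; level alarm NO; pressure fluctuation NO; off-color product NO
(D) agitator failure — flow instability NO; outlet temperature low yes; level alarm yes; pressure fluctuation NO; off-color product NO
(B) is the only candidate with no mismatches.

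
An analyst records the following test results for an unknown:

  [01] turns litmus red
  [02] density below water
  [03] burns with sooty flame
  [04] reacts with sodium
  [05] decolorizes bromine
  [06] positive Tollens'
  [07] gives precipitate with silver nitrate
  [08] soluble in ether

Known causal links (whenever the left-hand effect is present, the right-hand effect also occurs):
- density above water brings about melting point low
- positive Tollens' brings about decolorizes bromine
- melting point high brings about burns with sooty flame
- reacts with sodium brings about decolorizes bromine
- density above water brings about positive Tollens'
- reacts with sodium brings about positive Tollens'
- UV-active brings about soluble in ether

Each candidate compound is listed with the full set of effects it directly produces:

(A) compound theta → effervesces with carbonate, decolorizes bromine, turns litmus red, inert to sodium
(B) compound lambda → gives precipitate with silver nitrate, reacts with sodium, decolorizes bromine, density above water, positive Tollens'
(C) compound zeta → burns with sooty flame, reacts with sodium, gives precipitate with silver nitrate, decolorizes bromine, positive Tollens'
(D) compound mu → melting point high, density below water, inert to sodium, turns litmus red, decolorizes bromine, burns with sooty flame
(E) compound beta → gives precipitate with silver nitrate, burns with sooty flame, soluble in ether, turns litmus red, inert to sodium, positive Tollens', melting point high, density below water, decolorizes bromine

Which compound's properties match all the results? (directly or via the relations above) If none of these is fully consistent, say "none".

none

Per-candidate check:
(A) compound theta — fails on density below water, burns with sooty flame, reacts with sodium, positive Tollens', gives precipitate with silver nitrate, soluble in ether (predicts inert to sodium, not reacts with sodium)
(B) compound lambda — turns litmus red NO; density below water NO; burns with sooty flame NO; reacts with sodium yes; decolorizes bromine yes; positive Tollens' yes; gives precipitate with silver nitrate yes; soluble in ether NO
(C) compound zeta — turns litmus red NO; density below water NO; burns with sooty flame yes; reacts with sodium yes; decolorizes bromine yes; positive Tollens' yes; gives precipitate with silver nitrate yes; soluble in ether NO
(D) compound mu — turns litmus red yes; density below water yes; burns with sooty flame yes; reacts with sodium NO; decolorizes bromine yes; positive Tollens' NO; gives precipitate with silver nitrate NO; soluble in ether NO
(E) compound beta — turns litmus red yes; density below water yes; burns with sooty flame yes; reacts with sodium NO; decolorizes bromine yes; positive Tollens' yes; gives precipitate with silver nitrate yes; soluble in ether yes
None of the listed candidates fits everything.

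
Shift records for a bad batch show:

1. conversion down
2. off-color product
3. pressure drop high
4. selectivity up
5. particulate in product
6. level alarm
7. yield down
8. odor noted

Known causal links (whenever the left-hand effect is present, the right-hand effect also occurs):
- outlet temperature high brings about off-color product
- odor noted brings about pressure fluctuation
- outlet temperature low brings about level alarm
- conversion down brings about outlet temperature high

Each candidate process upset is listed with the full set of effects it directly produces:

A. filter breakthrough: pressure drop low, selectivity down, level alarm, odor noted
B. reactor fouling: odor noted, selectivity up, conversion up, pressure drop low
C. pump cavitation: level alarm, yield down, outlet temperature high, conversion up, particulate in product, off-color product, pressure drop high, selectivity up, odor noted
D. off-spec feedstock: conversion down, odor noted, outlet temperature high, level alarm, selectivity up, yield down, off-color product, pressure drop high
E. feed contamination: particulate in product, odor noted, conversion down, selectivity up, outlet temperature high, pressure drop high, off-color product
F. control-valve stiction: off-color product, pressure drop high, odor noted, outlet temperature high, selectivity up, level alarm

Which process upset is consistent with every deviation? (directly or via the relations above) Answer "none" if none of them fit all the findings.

Testing each hypothesis:
(A) filter breakthrough — conversion down NO; off-color product NO; pressure drop high NO; selectivity up NO; particulate in product NO; level alarm yes; yield down NO; odor noted yes
(B) reactor fouling — conversion down NO; off-color product NO; pressure drop high NO; selectivity up yes; particulate in product NO; level alarm NO; yield down NO; odor noted yes
(C) pump cavitation — fails on conversion down (predicts conversion up, not conversion down)
(D) off-spec feedstock — conversion down yes; off-color product yes; pressure drop high yes; selectivity up yes; particulate in product NO; level alarm yes; yield down yes; odor noted yes
(E) feed contamination — does not account for level alarm, yield down
(F) control-valve stiction — does not account for conversion down, particulate in product, yield down
Every candidate fails on at least one observation.

none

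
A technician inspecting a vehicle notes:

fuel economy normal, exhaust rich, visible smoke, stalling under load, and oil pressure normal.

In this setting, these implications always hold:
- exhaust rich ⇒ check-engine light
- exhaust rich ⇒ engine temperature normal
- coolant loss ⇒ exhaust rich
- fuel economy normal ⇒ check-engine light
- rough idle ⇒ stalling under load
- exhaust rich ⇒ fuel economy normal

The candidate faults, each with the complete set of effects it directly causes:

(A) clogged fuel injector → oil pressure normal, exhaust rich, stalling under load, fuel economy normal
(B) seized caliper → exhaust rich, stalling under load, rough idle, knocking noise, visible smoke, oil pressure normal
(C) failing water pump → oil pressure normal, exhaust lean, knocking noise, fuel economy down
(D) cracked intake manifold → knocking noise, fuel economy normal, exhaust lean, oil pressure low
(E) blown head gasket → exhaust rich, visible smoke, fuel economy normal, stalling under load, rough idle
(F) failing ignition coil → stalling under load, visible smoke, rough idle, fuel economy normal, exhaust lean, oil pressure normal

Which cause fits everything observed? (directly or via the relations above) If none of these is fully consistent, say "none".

B

Per-candidate check:
(A) clogged fuel injector — does not account for visible smoke
(B) seized caliper — accounts for every observation (fuel economy normal through exhaust rich → fuel economy normal)
(C) failing water pump — fails on fuel economy normal, exhaust rich, visible smoke, stalling under load (predicts fuel economy down, not fuel economy normal; predicts exhaust lean, not exhaust rich)
(D) cracked intake manifold — fails on exhaust rich, visible smoke, stalling under load, oil pressure normal (predicts exhaust lean, not exhaust rich; predicts oil pressure low, not oil pressure normal)
(E) blown head gasket — fuel economy normal yes; exhaust rich yes; visible smoke yes; stalling under load yes; oil pressure normal NO
(F) failing ignition coil — fails on exhaust rich (predicts exhaust lean, not exhaust rich)
(B) is the only candidate with no mismatches.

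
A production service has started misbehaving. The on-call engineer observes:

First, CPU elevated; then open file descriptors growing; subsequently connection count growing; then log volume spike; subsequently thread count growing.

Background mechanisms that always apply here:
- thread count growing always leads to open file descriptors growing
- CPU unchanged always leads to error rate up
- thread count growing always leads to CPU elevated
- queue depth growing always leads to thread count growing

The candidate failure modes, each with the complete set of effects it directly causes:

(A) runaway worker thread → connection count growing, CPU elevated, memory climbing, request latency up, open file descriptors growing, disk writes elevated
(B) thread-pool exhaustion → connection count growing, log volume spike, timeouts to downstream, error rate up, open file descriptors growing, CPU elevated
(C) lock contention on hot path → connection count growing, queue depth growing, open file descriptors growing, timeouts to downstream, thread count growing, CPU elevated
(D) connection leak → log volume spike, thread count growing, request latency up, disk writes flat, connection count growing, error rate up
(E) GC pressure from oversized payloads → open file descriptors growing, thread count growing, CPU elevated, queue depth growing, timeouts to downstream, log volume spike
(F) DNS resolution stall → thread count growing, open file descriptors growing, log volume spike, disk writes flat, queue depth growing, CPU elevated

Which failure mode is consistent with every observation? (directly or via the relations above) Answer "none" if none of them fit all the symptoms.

D

Testing each hypothesis:
(A) runaway worker thread — does not account for log volume spike, thread count growing
(B) thread-pool exhaustion — CPU elevated ✓; open file descriptors growing ✓; connection count growing ✓; log volume spike ✓; thread count growing ✗
(C) lock contention on hot path — CPU elevated ✓; open file descriptors growing ✓; connection count growing ✓; log volume spike ✗; thread count growing ✓
(D) connection leak — CPU elevated ✓ (through thread count growing → CPU elevated); open file descriptors growing ✓ (through thread count growing → open file descriptors growing); connection count growing ✓; log volume spike ✓; thread count growing ✓
(E) GC pressure from oversized payloads — CPU elevated ✓; open file descriptors growing ✓; connection count growing ✗; log volume spike ✓; thread count growing ✓
(F) DNS resolution stall — does not account for connection count growing
(D) alone accounts for all the evidence.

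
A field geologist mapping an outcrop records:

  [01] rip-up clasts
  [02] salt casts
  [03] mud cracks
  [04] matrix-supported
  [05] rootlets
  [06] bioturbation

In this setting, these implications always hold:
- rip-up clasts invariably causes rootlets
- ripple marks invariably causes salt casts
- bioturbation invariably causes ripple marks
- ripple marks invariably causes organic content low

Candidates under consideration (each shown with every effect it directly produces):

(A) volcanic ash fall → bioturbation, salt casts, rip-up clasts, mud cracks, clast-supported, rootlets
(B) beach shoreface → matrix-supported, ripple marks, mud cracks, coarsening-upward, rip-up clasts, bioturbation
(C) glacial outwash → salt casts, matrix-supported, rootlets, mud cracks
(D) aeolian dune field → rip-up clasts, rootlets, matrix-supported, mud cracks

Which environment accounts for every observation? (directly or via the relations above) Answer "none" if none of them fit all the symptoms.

For each candidate, compare predicted effects to what was observed:
(A) volcanic ash fall — rip-up clasts +; salt casts +; mud cracks +; matrix-supported -; rootlets +; bioturbation +
(B) beach shoreface — rip-up clasts +; salt casts + (via ripple marks → salt casts); mud cracks +; matrix-supported +; rootlets + (via rip-up clasts → rootlets); bioturbation +
(C) glacial outwash — rip-up clasts -; salt casts +; mud cracks +; matrix-supported +; rootlets +; bioturbation -
(D) aeolian dune field — rip-up clasts +; salt casts -; mud cracks +; matrix-supported +; rootlets +; bioturbation -
(B) is the only candidate with no mismatches.

B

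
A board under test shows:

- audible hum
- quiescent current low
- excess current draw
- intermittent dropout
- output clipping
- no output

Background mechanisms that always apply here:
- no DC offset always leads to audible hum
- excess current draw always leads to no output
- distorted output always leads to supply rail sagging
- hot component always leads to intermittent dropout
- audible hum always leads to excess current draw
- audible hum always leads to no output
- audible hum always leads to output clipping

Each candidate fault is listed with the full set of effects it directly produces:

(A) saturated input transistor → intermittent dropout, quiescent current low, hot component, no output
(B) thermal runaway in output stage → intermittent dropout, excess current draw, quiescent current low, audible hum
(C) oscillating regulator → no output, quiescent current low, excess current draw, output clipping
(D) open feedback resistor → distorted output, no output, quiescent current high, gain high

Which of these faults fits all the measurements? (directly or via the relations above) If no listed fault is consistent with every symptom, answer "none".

Per-candidate check:
(A) saturated input transistor — does not account for audible hum, excess current draw, output clipping
(B) thermal runaway in output stage — audible hum +; quiescent current low +; excess current draw +; intermittent dropout +; output clipping + (via audible hum → output clipping); no output + (via audible hum → no output)
(C) oscillating regulator — does not account for audible hum, intermittent dropout
(D) open feedback resistor — audible hum -; quiescent current low -; excess current draw -; intermittent dropout -; output clipping -; no output +
(B) alone accounts for all the evidence.

B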